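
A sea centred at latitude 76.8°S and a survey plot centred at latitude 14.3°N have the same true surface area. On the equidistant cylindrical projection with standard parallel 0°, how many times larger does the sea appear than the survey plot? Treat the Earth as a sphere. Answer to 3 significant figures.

In the plate carrée (x = Rλ, y = Rφ), meridians are true-scale (h = 1) and parallels are stretched by k = sec φ.
Areal scale at 76.8°: h·k = 1.000 × 4.379 = 4.379.
Areal scale at 14.3°: h·k = 1.000 × 1.032 = 1.032.
Ratio = 4.379/1.032 ≈ 4.24.

4.24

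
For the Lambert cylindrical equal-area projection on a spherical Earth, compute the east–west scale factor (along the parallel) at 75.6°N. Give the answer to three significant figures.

The Lambert cylindrical equal-area projection is the cylindrical equal-area projection with its standard parallel at the equator (φ₀ = 0). For cylindrical equal-area with standard parallel φ₀, h = cos φ / cos φ₀ and k = cos φ₀ / cos φ, so h·k = 1.
k = cos 0° / cos 75.6° = 1.000/0.2487 = 4.021.

4.02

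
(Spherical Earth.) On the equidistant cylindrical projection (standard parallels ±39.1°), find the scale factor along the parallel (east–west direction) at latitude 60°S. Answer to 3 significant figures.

In the equirectangular projection with standard parallel φ₀ = 39.1° (x = Rλ cos φ₀, y = Rφ), meridians are true-scale (h = 1) and the parallel scale is k = cos φ₀ / cos φ.
k = cos 39.1° / cos 60° = 0.7760/0.5000 = 1.552.

1.55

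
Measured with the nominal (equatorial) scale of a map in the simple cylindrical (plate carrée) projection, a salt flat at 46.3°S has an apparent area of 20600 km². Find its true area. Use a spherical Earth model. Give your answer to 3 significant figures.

Plate carrée maps x = Rλ, y = Rφ. The meridian scale is h = 1 and the parallel scale is k = 1/cos φ = sec φ.
Areal scale = h·k = 1 × sec φ; at 46.3°, h = 1.000, k = 1.447, so h·k = 1.447.
True area = apparent / (areal scale) = 20600 / 1.447 ≈ 14200 km².

14200 km²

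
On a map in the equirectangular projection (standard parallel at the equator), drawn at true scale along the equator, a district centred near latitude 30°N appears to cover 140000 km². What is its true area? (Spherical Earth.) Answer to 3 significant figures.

121000 km²

For the equirectangular projection with φ₀ = 0 (plate carrée), h = 1 along meridians and k = sec φ along parallels.
Areal scale = h·k = 1 × sec φ; at 30°, h = 1.000, k = 1.155, so h·k = 1.155.
True area = apparent / (areal scale) = 140000 / 1.155 ≈ 121000 km².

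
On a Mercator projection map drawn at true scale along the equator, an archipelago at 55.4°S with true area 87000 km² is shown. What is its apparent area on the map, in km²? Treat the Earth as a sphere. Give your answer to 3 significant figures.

For Mercator, h = k = sec φ (a conformal cylindrical projection has a single point scale, 1/cos φ).
Areal scale = k² = sec²φ = 1/cos²(55.4°) = 1/0.5678² = 3.101.
Apparent area = 87000 × 3.101 ≈ 270000 km².

270000 km²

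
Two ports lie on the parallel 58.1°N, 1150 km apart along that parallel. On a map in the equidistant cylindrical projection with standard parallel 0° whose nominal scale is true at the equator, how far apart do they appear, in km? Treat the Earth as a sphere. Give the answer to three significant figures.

For the equirectangular projection with φ₀ = 0 (plate carrée), h = 1 along meridians and k = sec φ along parallels.
Along the parallel, k = sec 58.1° = 1/0.5284 = 1.892.
Map distance = 1150 × 1.892 ≈ 2180 km.

2180 km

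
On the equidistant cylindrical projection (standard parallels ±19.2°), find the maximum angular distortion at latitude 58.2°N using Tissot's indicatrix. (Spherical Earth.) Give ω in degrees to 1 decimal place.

The equidistant cylindrical projection with φ₀ = 19.2° has h = 1 (meridians true) and k = cos φ₀ / cos φ along parallels.
At 58.2°: h = 1.000, k = 1.792; principal scales a = 1.792, b = 1.000.
sin(ω/2) = (a − b)/(a + b) = 0.7921/2.792 = 0.2837, so ω = 2 arcsin(0.2837) ≈ 33.0°.

33.0°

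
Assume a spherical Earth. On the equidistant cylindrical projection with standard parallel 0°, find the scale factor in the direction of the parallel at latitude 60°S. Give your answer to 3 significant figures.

In the plate carrée (x = Rλ, y = Rφ), meridians are true-scale (h = 1) and parallels are stretched by k = sec φ.
k = 1/cos 60° = 1/0.5000 = 2.000.

2.00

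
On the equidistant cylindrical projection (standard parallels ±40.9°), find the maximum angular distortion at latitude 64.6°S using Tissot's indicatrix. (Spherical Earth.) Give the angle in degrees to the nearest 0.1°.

In the equirectangular projection with standard parallel φ₀ = 40.9° (x = Rλ cos φ₀, y = Rφ), meridians are true-scale (h = 1) and the parallel scale is k = cos φ₀ / cos φ.
At 64.6°: h = 1.000, k = 1.762; principal scales a = 1.762, b = 1.000.
sin(ω/2) = (a − b)/(a + b) = 0.7622/2.762 = 0.2759, so ω = 2 arcsin(0.2759) ≈ 32.0°.

32.0°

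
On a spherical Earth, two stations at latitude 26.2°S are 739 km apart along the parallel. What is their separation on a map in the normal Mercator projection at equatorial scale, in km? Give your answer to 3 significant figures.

824 km

Mercator is conformal, so the point scale is isotropic: h = k = sec φ = 1/cos φ.
Along the parallel, k = sec 26.2° = 1/0.8973 = 1.115.
Map distance = 739 × 1.115 ≈ 824 km.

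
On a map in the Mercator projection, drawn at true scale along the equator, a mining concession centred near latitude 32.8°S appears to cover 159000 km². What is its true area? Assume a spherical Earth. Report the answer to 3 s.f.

For Mercator, h = k = sec φ (a conformal cylindrical projection has a single point scale, 1/cos φ).
Areal scale = k² = sec²φ = 1/cos²(32.8°) = 1/0.8406² = 1.415.
True area = apparent / (areal scale) = 159000 / 1.415 ≈ 112000 km².

112000 km²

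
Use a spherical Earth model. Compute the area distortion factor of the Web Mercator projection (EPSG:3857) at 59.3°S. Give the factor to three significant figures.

3.84

Mercator is conformal, so the point scale is isotropic: h = k = sec φ = 1/cos φ.
Areal scale = k² = sec²φ = 1/cos²(59.3°) = 1/0.5105² = 3.837.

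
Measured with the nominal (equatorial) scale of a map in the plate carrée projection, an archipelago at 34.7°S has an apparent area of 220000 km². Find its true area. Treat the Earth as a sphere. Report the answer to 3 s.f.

181000 km²

For the equirectangular projection with φ₀ = 0 (plate carrée), h = 1 along meridians and k = sec φ along parallels.
Areal scale = h·k = 1 × sec φ; at 34.7°, h = 1.000, k = 1.216, so h·k = 1.216.
True area = apparent / (areal scale) = 220000 / 1.216 ≈ 181000 km².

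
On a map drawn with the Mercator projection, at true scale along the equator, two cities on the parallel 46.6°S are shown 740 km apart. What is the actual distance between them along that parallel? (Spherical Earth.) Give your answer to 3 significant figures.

508 km

Mercator is conformal, so the point scale is isotropic: h = k = sec φ = 1/cos φ.
Along the parallel at 46.6°, map distances are exaggerated by k = sec 46.6° = 1.455.
True distance = 740 / 1.455 = 740 × cos 46.6° ≈ 508 km.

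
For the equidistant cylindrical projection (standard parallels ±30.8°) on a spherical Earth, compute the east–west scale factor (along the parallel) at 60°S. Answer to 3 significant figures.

With standard parallel φ₀ = 30.8°, the equirectangular projection gives x = Rλ cos φ₀, y = Rφ, so h = 1 and k = cos 30.8° / cos φ.
k = cos 30.8° / cos 60° = 0.8590/0.5000 = 1.718.

1.72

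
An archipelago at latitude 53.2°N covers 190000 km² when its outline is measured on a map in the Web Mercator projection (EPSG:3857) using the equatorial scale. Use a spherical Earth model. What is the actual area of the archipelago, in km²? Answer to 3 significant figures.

The Mercator projection is conformal; its linear scale factor is the same in every direction and equals sec φ = 1/cos φ.
Areal scale = k² = sec²φ = 1/cos²(53.2°) = 1/0.5990² = 2.787.
True area = apparent / (areal scale) = 190000 / 2.787 ≈ 68200 km².

68200 km²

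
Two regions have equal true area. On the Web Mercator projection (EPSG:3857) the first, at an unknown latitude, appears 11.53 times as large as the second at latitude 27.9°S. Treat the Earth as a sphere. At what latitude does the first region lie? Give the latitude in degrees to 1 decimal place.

For equal true areas on Mercator, apparent areas scale as sec²φ, so the ratio is cos²φ₂ / cos²φ₁.
cos²φ₂ / cos²φ₁ = 11.53  ⇒  cos φ₁ = cos 27.9° / √11.53 = 0.8838/3.396 = 0.2603.
φ₁ = arccos(0.2603) ≈ 74.9°.

74.9°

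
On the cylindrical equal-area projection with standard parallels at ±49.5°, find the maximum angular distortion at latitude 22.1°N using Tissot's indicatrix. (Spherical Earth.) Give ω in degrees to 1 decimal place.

For cylindrical equal-area with standard parallel φ₀, h = cos φ / cos φ₀ and k = cos φ₀ / cos φ, so h·k = 1.
At 22.1°: h = 1.427, k = 0.7009; principal scales a = 1.427, b = 0.7009.
sin(ω/2) = (a − b)/(a + b) = 0.7257/2.128 = 0.3411, so ω = 2 arcsin(0.3411) ≈ 39.9°.

39.9°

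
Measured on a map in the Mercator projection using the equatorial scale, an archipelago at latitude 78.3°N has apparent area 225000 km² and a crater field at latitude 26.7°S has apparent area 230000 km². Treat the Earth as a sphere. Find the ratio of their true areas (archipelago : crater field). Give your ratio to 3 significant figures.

0.0504

Since Mercator area scale is 1/cos²φ, the true area equals the apparent area multiplied by cos²φ.
True area of archipelago: 225000 × cos²(78.3°) = 225000 × 0.04112 = 9253 km².
True area of crater field: 230000 × cos²(26.7°) = 230000 × 0.7981 = 183600 km².
Ratio = 9253 / 183600 ≈ 0.0504.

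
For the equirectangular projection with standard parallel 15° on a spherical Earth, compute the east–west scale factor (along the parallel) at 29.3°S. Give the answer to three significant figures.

1.11

The equidistant cylindrical projection with φ₀ = 15° has h = 1 (meridians true) and k = cos φ₀ / cos φ along parallels.
k = cos 15° / cos 29.3° = 0.9659/0.8721 = 1.108.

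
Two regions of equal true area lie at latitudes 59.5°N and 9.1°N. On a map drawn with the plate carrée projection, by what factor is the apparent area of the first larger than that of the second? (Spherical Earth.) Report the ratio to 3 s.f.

1.95

In the plate carrée (x = Rλ, y = Rφ), meridians are true-scale (h = 1) and parallels are stretched by k = sec φ.
Areal scale at 59.5°: h·k = 1.000 × 1.970 = 1.970.
Areal scale at 9.1°: h·k = 1.000 × 1.013 = 1.013.
Ratio = 1.970/1.013 ≈ 1.95.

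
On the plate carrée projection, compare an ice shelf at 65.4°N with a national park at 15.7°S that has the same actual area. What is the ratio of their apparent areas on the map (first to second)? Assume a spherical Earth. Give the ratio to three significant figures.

For the equirectangular projection with φ₀ = 0 (plate carrée), h = 1 along meridians and k = sec φ along parallels.
Areal scale at 65.4°: h·k = 1.000 × 2.402 = 2.402.
Areal scale at 15.7°: h·k = 1.000 × 1.039 = 1.039.
Ratio = 2.402/1.039 ≈ 2.31.

2.31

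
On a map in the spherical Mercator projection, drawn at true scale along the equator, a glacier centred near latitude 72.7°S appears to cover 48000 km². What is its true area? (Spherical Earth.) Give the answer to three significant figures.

Mercator is conformal, so the point scale is isotropic: h = k = sec φ = 1/cos φ.
Areal scale = k² = sec²φ = 1/cos²(72.7°) = 1/0.2974² = 11.31.
True area = apparent / (areal scale) = 48000 / 11.31 ≈ 4240 km².

4240 km²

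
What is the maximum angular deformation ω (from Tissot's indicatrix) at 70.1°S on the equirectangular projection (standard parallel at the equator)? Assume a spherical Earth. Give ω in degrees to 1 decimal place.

59.0°

For the equirectangular projection with φ₀ = 0 (plate carrée), h = 1 along meridians and k = sec φ along parallels.
At 70.1°: h = 1.000, k = 2.938; principal scales a = 2.938, b = 1.000.
sin(ω/2) = (a − b)/(a + b) = 1.938/3.938 = 0.4921, so ω = 2 arcsin(0.4921) ≈ 59.0°.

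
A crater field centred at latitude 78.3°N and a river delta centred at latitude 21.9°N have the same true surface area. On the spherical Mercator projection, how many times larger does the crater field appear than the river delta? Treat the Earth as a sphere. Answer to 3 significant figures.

Mercator is conformal with k = sec φ, so areal scale = k² = sec²φ.
At 78.3°: sec²(78.3°) = 1/0.2028² = 24.32.
At 21.9°: sec²(21.9°) = 1/0.9278² = 1.162.
Ratio = 24.32/1.162 = cos²(21.9°)/cos²(78.3°) ≈ 20.9.

20.9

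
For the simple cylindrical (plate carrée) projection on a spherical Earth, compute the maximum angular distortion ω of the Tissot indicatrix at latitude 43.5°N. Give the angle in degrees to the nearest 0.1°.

Plate carrée maps x = Rλ, y = Rφ. The meridian scale is h = 1 and the parallel scale is k = 1/cos φ = sec φ.
At 43.5°: h = 1.000, k = 1.379; principal scales a = 1.379, b = 1.000.
sin(ω/2) = (a − b)/(a + b) = 0.3786/2.379 = 0.1592, so ω = 2 arcsin(0.1592) ≈ 18.3°.

18.3°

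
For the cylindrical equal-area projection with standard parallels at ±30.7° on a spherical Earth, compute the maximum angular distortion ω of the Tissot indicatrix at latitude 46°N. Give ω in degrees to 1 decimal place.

24.3°

Cylindrical equal-area (φ₀ = 30.7°): h = cos φ / cos 30.7° along meridians, k = cos 30.7° / cos φ along parallels; h·k = 1.
At 46°: h = 0.8079, k = 1.238; principal scales a = 1.238, b = 0.8079.
sin(ω/2) = (a − b)/(a + b) = 0.4299/2.046 = 0.2102, so ω = 2 arcsin(0.2102) ≈ 24.3°.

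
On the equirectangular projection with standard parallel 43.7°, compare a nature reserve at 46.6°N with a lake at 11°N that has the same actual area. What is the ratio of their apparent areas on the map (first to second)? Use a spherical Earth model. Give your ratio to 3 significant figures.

1.43

The equidistant cylindrical projection with φ₀ = 43.7° has h = 1 (meridians true) and k = cos φ₀ / cos φ along parallels.
Areal scale at 46.6°: h·k = 1.000 × 1.052 = 1.052.
Areal scale at 11°: h·k = 1.000 × 0.7365 = 0.7365.
Ratio = 1.052/0.7365 ≈ 1.43.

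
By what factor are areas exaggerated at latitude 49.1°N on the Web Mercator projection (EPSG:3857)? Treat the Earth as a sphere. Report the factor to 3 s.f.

2.33

For Mercator, h = k = sec φ (a conformal cylindrical projection has a single point scale, 1/cos φ).
Areal scale = k² = sec²φ = 1/cos²(49.1°) = 1/0.6547² = 2.333.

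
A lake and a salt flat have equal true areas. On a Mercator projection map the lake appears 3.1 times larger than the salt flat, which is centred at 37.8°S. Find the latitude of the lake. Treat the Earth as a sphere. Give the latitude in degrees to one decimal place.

63.3°

For equal true areas on Mercator, apparent areas scale as sec²φ, so the ratio is cos²φ₂ / cos²φ₁.
cos²φ₂ / cos²φ₁ = 3.1  ⇒  cos φ₁ = cos 37.8° / √3.1 = 0.7902/1.761 = 0.4488.
φ₁ = arccos(0.4488) ≈ 63.3°.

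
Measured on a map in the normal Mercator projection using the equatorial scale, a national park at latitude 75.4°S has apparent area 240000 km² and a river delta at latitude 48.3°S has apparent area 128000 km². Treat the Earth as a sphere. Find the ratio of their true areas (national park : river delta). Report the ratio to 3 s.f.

0.269

On Mercator the areal scale is sec²φ, so true area = apparent × cos²φ.
True area of national park: 240000 × cos²(75.4°) = 240000 × 0.06354 = 15250 km².
True area of river delta: 128000 × cos²(48.3°) = 128000 × 0.4425 = 56640 km².
Ratio = 15250 / 56640 ≈ 0.269.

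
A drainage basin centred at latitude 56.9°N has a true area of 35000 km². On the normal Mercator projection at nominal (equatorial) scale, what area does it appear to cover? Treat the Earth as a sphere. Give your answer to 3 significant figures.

The Mercator projection is conformal; its linear scale factor is the same in every direction and equals sec φ = 1/cos φ.
Areal scale = k² = sec²φ = 1/cos²(56.9°) = 1/0.5461² = 3.353.
Apparent area = 35000 × 3.353 ≈ 117000 km².

117000 km²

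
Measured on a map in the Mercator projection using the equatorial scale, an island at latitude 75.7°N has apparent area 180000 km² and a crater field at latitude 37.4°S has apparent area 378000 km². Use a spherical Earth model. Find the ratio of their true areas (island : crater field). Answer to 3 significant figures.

0.0460

Since Mercator area scale is 1/cos²φ, the true area equals the apparent area multiplied by cos²φ.
True area of island: 180000 × cos²(75.7°) = 180000 × 0.06101 = 10980 km².
True area of crater field: 378000 × cos²(37.4°) = 378000 × 0.6311 = 238600 km².
Ratio = 10980 / 238600 ≈ 0.0460.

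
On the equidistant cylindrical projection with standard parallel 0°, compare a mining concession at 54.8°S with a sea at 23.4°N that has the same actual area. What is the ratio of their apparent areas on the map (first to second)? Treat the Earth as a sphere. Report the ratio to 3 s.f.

In the plate carrée (x = Rλ, y = Rφ), meridians are true-scale (h = 1) and parallels are stretched by k = sec φ.
Areal scale at 54.8°: h·k = 1.000 × 1.735 = 1.735.
Areal scale at 23.4°: h·k = 1.000 × 1.090 = 1.090.
Ratio = 1.735/1.090 ≈ 1.59.

1.59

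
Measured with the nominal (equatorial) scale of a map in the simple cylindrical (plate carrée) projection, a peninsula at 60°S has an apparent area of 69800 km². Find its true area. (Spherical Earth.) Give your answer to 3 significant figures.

In the plate carrée (x = Rλ, y = Rφ), meridians are true-scale (h = 1) and parallels are stretched by k = sec φ.
Areal scale = h·k = 1 × sec φ; at 60°, h = 1.000, k = 2.000, so h·k = 2.000.
True area = apparent / (areal scale) = 69800 / 2.000 ≈ 34900 km².

34900 km²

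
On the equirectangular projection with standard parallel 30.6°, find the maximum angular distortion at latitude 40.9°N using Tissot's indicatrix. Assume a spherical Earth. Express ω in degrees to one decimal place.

7.4°

The equidistant cylindrical projection with φ₀ = 30.6° has h = 1 (meridians true) and k = cos φ₀ / cos φ along parallels.
At 40.9°: h = 1.000, k = 1.139; principal scales a = 1.139, b = 1.000.
sin(ω/2) = (a − b)/(a + b) = 0.1388/2.139 = 0.06488, so ω = 2 arcsin(0.06488) ≈ 7.4°.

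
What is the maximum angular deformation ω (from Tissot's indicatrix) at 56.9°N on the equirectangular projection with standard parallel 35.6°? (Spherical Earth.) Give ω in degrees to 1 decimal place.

With standard parallel φ₀ = 35.6°, the equirectangular projection gives x = Rλ cos φ₀, y = Rφ, so h = 1 and k = cos 35.6° / cos φ.
At 56.9°: h = 1.000, k = 1.489; principal scales a = 1.489, b = 1.000.
sin(ω/2) = (a − b)/(a + b) = 0.4889/2.489 = 0.1964, so ω = 2 arcsin(0.1964) ≈ 22.7°.

22.7°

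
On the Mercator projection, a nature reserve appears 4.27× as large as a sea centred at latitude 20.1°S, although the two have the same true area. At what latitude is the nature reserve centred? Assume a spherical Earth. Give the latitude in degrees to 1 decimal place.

For equal true areas on Mercator, apparent areas scale as sec²φ, so the ratio is cos²φ₂ / cos²φ₁.
cos²φ₂ / cos²φ₁ = 4.27  ⇒  cos φ₁ = cos 20.1° / √4.27 = 0.9391/2.066 = 0.4545.
φ₁ = arccos(0.4545) ≈ 63.0°.

63.0°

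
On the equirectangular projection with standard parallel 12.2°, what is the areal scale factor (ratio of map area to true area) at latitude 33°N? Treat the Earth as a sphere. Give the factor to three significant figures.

1.17

The equidistant cylindrical projection with φ₀ = 12.2° has h = 1 (meridians true) and k = cos φ₀ / cos φ along parallels.
Areal scale = h·k = 1 × cos φ₀ / cos φ; at 33°, h = 1.000, k = 1.165, so h·k = 1.165.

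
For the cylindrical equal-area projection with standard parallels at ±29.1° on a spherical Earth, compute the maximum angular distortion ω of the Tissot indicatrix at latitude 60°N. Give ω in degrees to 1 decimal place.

A cylindrical equal-area projection with standard parallel φ₀ has meridian scale h = cos φ / cos φ₀ and parallel scale k = cos φ₀ / cos φ (so areas are preserved, h·k = 1).
At 60°: h = 0.5722, k = 1.748; principal scales a = 1.748, b = 0.5722.
sin(ω/2) = (a − b)/(a + b) = 1.175/2.320 = 0.5066, so ω = 2 arcsin(0.5066) ≈ 60.9°.

60.9°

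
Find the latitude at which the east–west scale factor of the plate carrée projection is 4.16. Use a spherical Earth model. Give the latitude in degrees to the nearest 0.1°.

Plate carrée: h = 1, k = sec φ along parallels.
sec φ = 4.16  ⇒  cos φ = 0.2404  ⇒  φ ≈ 76.1°.

76.1°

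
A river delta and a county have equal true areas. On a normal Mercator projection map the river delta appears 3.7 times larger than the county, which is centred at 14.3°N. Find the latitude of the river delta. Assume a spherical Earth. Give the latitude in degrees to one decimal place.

For equal true areas on Mercator, apparent areas scale as sec²φ, so the ratio is cos²φ₂ / cos²φ₁.
cos²φ₂ / cos²φ₁ = 3.7  ⇒  cos φ₁ = cos 14.3° / √3.7 = 0.9690/1.924 = 0.5038.
φ₁ = arccos(0.5038) ≈ 59.8°.

59.8°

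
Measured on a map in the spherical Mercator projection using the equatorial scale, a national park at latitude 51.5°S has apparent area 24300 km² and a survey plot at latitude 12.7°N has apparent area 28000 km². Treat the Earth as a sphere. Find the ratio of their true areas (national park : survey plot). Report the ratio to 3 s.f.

Since Mercator area scale is 1/cos²φ, the true area equals the apparent area multiplied by cos²φ.
True area of national park: 24300 × cos²(51.5°) = 24300 × 0.3875 = 9417 km².
True area of survey plot: 28000 × cos²(12.7°) = 28000 × 0.9517 = 26650 km².
Ratio = 9417 / 26650 ≈ 0.353.

0.353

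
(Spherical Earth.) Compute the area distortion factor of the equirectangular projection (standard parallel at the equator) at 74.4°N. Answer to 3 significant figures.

Plate carrée maps x = Rλ, y = Rφ. The meridian scale is h = 1 and the parallel scale is k = 1/cos φ = sec φ.
Areal scale = h·k = 1 × sec φ; at 74.4°, h = 1.000, k = 3.719, so h·k = 3.719.

3.72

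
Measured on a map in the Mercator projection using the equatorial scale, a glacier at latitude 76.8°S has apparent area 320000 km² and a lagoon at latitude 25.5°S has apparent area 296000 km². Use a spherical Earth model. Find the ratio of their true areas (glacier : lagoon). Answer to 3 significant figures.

Since Mercator area scale is 1/cos²φ, the true area equals the apparent area multiplied by cos²φ.
True area of glacier: 320000 × cos²(76.8°) = 320000 × 0.05214 = 16690 km².
True area of lagoon: 296000 × cos²(25.5°) = 296000 × 0.8147 = 241100 km².
Ratio = 16690 / 241100 ≈ 0.0692.

0.0692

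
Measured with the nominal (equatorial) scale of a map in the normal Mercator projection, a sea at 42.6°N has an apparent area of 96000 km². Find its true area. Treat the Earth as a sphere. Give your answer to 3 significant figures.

For Mercator, h = k = sec φ (a conformal cylindrical projection has a single point scale, 1/cos φ).
Areal scale = k² = sec²φ = 1/cos²(42.6°) = 1/0.7361² = 1.846.
True area = apparent / (areal scale) = 96000 / 1.846 ≈ 52000 km².

52000 km²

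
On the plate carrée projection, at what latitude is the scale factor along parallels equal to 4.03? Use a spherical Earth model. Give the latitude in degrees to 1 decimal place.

75.6°

Plate carrée: h = 1, k = sec φ along parallels.
sec φ = 4.03  ⇒  cos φ = 0.2481  ⇒  φ ≈ 75.6°.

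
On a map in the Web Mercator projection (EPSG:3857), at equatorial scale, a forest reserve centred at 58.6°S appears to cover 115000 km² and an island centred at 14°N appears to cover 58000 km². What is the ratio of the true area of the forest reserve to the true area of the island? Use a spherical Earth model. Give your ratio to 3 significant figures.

0.572

On Mercator the areal scale is sec²φ, so true area = apparent × cos²φ.
True area of forest reserve: 115000 × cos²(58.6°) = 115000 × 0.2715 = 31220 km².
True area of island: 58000 × cos²(14°) = 58000 × 0.9415 = 54610 km².
Ratio = 31220 / 54610 ≈ 0.572.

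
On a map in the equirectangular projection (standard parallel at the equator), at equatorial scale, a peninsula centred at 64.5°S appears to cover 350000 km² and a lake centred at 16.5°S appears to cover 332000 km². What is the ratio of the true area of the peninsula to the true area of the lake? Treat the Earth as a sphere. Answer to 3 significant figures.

0.473

On the plate carrée, areal scale = h·k = 1 × sec φ, so true area = apparent × cos φ.
True area of peninsula: 350000 × cos(64.5°) = 350000 × 0.4305 = 150700 km².
True area of lake: 332000 × cos(16.5°) = 332000 × 0.9588 = 318300 km².
Ratio = 150700 / 318300 ≈ 0.473.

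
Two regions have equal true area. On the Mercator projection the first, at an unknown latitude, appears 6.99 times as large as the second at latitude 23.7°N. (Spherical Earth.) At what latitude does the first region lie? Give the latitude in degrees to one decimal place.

Mercator areal scale is sec²φ, so apparent-area ratio = sec²φ₁ / sec²φ₂ = cos²φ₂ / cos²φ₁.
cos²φ₂ / cos²φ₁ = 6.99  ⇒  cos φ₁ = cos 23.7° / √6.99 = 0.9157/2.644 = 0.3463.
φ₁ = arccos(0.3463) ≈ 69.7°.

69.7°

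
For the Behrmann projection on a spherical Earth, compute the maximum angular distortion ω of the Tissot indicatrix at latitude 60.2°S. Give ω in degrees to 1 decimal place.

60.6°

Behrmann is a cylindrical equal-area projection with standard parallels at ±30°. For cylindrical equal-area with standard parallel φ₀, h = cos φ / cos φ₀ and k = cos φ₀ / cos φ, so h·k = 1.
At 60.2°: h = 0.5739, k = 1.743; principal scales a = 1.743, b = 0.5739.
sin(ω/2) = (a − b)/(a + b) = 1.169/2.316 = 0.5045, so ω = 2 arcsin(0.5045) ≈ 60.6°.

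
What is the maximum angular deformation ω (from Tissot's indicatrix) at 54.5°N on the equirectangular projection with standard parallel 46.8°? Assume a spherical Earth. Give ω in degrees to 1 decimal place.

With standard parallel φ₀ = 46.8°, the equirectangular projection gives x = Rλ cos φ₀, y = Rφ, so h = 1 and k = cos 46.8° / cos φ.
At 54.5°: h = 1.000, k = 1.179; principal scales a = 1.179, b = 1.000.
sin(ω/2) = (a − b)/(a + b) = 0.1788/2.179 = 0.08207, so ω = 2 arcsin(0.08207) ≈ 9.4°.

9.4°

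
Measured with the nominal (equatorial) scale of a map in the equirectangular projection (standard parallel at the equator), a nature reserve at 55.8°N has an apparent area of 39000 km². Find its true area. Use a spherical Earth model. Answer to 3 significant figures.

For the equirectangular projection with φ₀ = 0 (plate carrée), h = 1 along meridians and k = sec φ along parallels.
Areal scale = h·k = 1 × sec φ; at 55.8°, h = 1.000, k = 1.779, so h·k = 1.779.
True area = apparent / (areal scale) = 39000 / 1.779 ≈ 21900 km².

21900 km²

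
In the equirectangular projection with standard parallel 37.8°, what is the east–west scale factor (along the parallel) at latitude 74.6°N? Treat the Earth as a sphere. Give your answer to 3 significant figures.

2.98

In the equirectangular projection with standard parallel φ₀ = 37.8° (x = Rλ cos φ₀, y = Rφ), meridians are true-scale (h = 1) and the parallel scale is k = cos φ₀ / cos φ.
k = cos 37.8° / cos 74.6° = 0.7902/0.2656 = 2.975.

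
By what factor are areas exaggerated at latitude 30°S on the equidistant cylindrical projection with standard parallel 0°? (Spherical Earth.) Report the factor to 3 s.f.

1.15

For the equirectangular projection with φ₀ = 0 (plate carrée), h = 1 along meridians and k = sec φ along parallels.
Areal scale = h·k = 1 × sec φ; at 30°, h = 1.000, k = 1.155, so h·k = 1.155.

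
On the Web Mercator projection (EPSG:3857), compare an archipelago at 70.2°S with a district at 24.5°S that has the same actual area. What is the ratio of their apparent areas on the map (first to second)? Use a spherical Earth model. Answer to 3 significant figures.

Mercator areal scale is sec²φ.
At 70.2°: sec²(70.2°) = 1/0.3387² = 8.715.
At 24.5°: sec²(24.5°) = 1/0.9100² = 1.208.
Ratio = 8.715/1.208 = cos²(24.5°)/cos²(70.2°) ≈ 7.22.

7.22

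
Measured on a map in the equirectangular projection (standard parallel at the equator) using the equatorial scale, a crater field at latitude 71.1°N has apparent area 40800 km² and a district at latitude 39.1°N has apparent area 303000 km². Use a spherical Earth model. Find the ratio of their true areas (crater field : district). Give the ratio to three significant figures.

0.0562

On the plate carrée, areal scale = h·k = 1 × sec φ, so true area = apparent × cos φ.
True area of crater field: 40800 × cos(71.1°) = 40800 × 0.3239 = 13220 km².
True area of district: 303000 × cos(39.1°) = 303000 × 0.7760 = 235100 km².
Ratio = 13220 / 235100 ≈ 0.0562.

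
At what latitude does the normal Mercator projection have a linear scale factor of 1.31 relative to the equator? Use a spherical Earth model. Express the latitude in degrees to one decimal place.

40.2°

Mercator scale is k = sec φ = 1/cos φ.
1/cos φ = 1.31  ⇒  cos φ = 0.7634  ⇒  φ = arccos(0.7634) ≈ 40.2°.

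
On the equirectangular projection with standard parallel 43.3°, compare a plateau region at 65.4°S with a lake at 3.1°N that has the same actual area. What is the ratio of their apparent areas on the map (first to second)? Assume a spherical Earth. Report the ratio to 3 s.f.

The equidistant cylindrical projection with φ₀ = 43.3° has h = 1 (meridians true) and k = cos φ₀ / cos φ along parallels.
Areal scale at 65.4°: h·k = 1.000 × 1.748 = 1.748.
Areal scale at 3.1°: h·k = 1.000 × 0.7288 = 0.7288.
Ratio = 1.748/0.7288 ≈ 2.40.

2.40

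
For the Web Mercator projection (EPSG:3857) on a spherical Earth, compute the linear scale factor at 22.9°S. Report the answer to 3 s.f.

1.09

The Mercator projection is conformal; its linear scale factor is the same in every direction and equals sec φ = 1/cos φ.
k = 1/cos 22.9° = 1/0.9212 = 1.086.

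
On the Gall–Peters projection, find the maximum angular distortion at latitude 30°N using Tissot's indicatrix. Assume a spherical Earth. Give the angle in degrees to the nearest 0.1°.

The Gall–Peters projection is cylindrical equal-area with φ₀ = 45°. A cylindrical equal-area projection with standard parallel φ₀ has meridian scale h = cos φ / cos φ₀ and parallel scale k = cos φ₀ / cos φ (so areas are preserved, h·k = 1).
At 30°: h = 1.225, k = 0.8165; principal scales a = 1.225, b = 0.8165.
sin(ω/2) = (a − b)/(a + b) = 0.4082/2.041 = 0.2000, so ω = 2 arcsin(0.2000) ≈ 23.1°.

23.1°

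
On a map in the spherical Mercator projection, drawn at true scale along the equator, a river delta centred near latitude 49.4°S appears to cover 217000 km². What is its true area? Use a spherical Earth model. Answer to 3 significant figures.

91900 km²

For Mercator, h = k = sec φ (a conformal cylindrical projection has a single point scale, 1/cos φ).
Areal scale = k² = sec²φ = 1/cos²(49.4°) = 1/0.6508² = 2.361.
True area = apparent / (areal scale) = 217000 / 2.361 ≈ 91900 km².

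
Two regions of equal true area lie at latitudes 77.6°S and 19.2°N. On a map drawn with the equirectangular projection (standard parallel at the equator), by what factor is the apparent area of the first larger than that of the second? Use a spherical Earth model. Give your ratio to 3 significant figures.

For the equirectangular projection with φ₀ = 0 (plate carrée), h = 1 along meridians and k = sec φ along parallels.
Areal scale at 77.6°: h·k = 1.000 × 4.657 = 4.657.
Areal scale at 19.2°: h·k = 1.000 × 1.059 = 1.059.
Ratio = 4.657/1.059 ≈ 4.40.

4.40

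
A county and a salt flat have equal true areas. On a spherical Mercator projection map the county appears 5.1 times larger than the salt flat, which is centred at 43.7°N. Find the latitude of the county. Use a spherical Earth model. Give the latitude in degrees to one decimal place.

On Mercator, (apparent₁)/(apparent₂) = sec²φ₁ / sec²φ₂ when true areas are equal.
cos²φ₂ / cos²φ₁ = 5.1  ⇒  cos φ₁ = cos 43.7° / √5.1 = 0.7230/2.258 = 0.3201.
φ₁ = arccos(0.3201) ≈ 71.3°.

71.3°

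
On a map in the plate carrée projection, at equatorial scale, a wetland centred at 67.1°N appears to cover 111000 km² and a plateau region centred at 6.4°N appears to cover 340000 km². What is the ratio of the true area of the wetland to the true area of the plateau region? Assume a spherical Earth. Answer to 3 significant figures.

Plate carrée has h = 1 and k = sec φ, giving areal scale sec φ; true area = (apparent area) · cos φ.
True area of wetland: 111000 × cos(67.1°) = 111000 × 0.3891 = 43190 km².
True area of plateau region: 340000 × cos(6.4°) = 340000 × 0.9938 = 337900 km².
Ratio = 43190 / 337900 ≈ 0.128.

0.128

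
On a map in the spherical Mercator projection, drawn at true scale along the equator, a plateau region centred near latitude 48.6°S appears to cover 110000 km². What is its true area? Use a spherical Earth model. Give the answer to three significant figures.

Mercator is conformal, so the point scale is isotropic: h = k = sec φ = 1/cos φ.
Areal scale = k² = sec²φ = 1/cos²(48.6°) = 1/0.6613² = 2.287.
True area = apparent / (areal scale) = 110000 / 2.287 ≈ 48100 km².

48100 km²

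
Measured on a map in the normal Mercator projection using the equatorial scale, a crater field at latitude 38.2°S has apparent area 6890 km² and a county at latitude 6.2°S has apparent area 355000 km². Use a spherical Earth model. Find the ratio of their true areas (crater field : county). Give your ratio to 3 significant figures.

0.0121

Since Mercator area scale is 1/cos²φ, the true area equals the apparent area multiplied by cos²φ.
True area of crater field: 6890 × cos²(38.2°) = 6890 × 0.6176 = 4255 km².
True area of county: 355000 × cos²(6.2°) = 355000 × 0.9883 = 350900 km².
Ratio = 4255 / 350900 ≈ 0.0121.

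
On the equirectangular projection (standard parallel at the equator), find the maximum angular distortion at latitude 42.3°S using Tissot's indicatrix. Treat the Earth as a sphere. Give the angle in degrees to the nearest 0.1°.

17.2°

For the equirectangular projection with φ₀ = 0 (plate carrée), h = 1 along meridians and k = sec φ along parallels.
At 42.3°: h = 1.000, k = 1.352; principal scales a = 1.352, b = 1.000.
sin(ω/2) = (a − b)/(a + b) = 0.3520/2.352 = 0.1497, so ω = 2 arcsin(0.1497) ≈ 17.2°.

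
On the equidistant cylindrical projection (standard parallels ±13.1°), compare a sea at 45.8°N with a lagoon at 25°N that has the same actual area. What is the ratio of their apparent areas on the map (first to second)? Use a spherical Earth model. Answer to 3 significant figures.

1.30

With standard parallel φ₀ = 13.1°, the equirectangular projection gives x = Rλ cos φ₀, y = Rφ, so h = 1 and k = cos 13.1° / cos φ.
Areal scale at 45.8°: h·k = 1.000 × 1.397 = 1.397.
Areal scale at 25°: h·k = 1.000 × 1.075 = 1.075.
Ratio = 1.397/1.075 ≈ 1.30.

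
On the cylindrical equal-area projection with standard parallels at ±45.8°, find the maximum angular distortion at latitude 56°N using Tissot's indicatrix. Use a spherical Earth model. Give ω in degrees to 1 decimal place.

Cylindrical equal-area (φ₀ = 45.8°): h = cos φ / cos 45.8° along meridians, k = cos 45.8° / cos φ along parallels; h·k = 1.
At 56°: h = 0.8021, k = 1.247; principal scales a = 1.247, b = 0.8021.
sin(ω/2) = (a − b)/(a + b) = 0.4446/2.049 = 0.2170, so ω = 2 arcsin(0.2170) ≈ 25.1°.

25.1°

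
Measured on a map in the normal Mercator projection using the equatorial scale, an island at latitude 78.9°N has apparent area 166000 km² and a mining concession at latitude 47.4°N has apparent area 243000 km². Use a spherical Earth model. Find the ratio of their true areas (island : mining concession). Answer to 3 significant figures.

Since Mercator area scale is 1/cos²φ, the true area equals the apparent area multiplied by cos²φ.
True area of island: 166000 × cos²(78.9°) = 166000 × 0.03706 = 6153 km².
True area of mining concession: 243000 × cos²(47.4°) = 243000 × 0.4582 = 111300 km².
Ratio = 6153 / 111300 ≈ 0.0553.

0.0553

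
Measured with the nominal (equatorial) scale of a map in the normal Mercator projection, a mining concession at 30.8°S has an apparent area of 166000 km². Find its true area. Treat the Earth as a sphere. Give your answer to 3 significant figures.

122000 km²

The Mercator projection is conformal; its linear scale factor is the same in every direction and equals sec φ = 1/cos φ.
Areal scale = k² = sec²φ = 1/cos²(30.8°) = 1/0.8590² = 1.355.
True area = apparent / (areal scale) = 166000 / 1.355 ≈ 122000 km².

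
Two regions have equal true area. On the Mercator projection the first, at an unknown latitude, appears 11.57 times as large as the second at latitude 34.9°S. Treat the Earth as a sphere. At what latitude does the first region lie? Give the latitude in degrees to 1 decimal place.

For equal true areas on Mercator, apparent areas scale as sec²φ, so the ratio is cos²φ₂ / cos²φ₁.
cos²φ₂ / cos²φ₁ = 11.57  ⇒  cos φ₁ = cos 34.9° / √11.57 = 0.8202/3.401 = 0.2411.
φ₁ = arccos(0.2411) ≈ 76.0°.

76.0°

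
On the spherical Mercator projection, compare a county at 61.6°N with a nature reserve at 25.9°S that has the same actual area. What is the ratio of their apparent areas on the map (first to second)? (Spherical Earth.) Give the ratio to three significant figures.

3.58

Mercator is conformal with k = sec φ, so areal scale = k² = sec²φ.
At 61.6°: sec²(61.6°) = 1/0.4756² = 4.421.
At 25.9°: sec²(25.9°) = 1/0.8996² = 1.236.
Ratio = 4.421/1.236 = cos²(25.9°)/cos²(61.6°) ≈ 3.58.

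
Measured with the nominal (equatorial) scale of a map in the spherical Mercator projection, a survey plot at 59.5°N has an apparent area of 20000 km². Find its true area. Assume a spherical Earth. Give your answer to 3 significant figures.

Mercator is conformal, so the point scale is isotropic: h = k = sec φ = 1/cos φ.
Areal scale = k² = sec²φ = 1/cos²(59.5°) = 1/0.5075² = 3.882.
True area = apparent / (areal scale) = 20000 / 3.882 ≈ 5150 km².

5150 km²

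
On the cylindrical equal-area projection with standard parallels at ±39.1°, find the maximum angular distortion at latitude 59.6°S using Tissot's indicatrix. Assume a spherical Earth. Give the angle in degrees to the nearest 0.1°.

For cylindrical equal-area with standard parallel φ₀, h = cos φ / cos φ₀ and k = cos φ₀ / cos φ, so h·k = 1.
At 59.6°: h = 0.6521, k = 1.534; principal scales a = 1.534, b = 0.6521.
sin(ω/2) = (a − b)/(a + b) = 0.8815/2.186 = 0.4033, so ω = 2 arcsin(0.4033) ≈ 47.6°.

47.6°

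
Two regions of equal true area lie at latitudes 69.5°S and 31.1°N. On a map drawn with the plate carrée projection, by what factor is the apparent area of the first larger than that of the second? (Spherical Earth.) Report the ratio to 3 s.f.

2.45

For the equirectangular projection with φ₀ = 0 (plate carrée), h = 1 along meridians and k = sec φ along parallels.
Areal scale at 69.5°: h·k = 1.000 × 2.855 = 2.855.
Areal scale at 31.1°: h·k = 1.000 × 1.168 = 1.168.
Ratio = 2.855/1.168 ≈ 2.45.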